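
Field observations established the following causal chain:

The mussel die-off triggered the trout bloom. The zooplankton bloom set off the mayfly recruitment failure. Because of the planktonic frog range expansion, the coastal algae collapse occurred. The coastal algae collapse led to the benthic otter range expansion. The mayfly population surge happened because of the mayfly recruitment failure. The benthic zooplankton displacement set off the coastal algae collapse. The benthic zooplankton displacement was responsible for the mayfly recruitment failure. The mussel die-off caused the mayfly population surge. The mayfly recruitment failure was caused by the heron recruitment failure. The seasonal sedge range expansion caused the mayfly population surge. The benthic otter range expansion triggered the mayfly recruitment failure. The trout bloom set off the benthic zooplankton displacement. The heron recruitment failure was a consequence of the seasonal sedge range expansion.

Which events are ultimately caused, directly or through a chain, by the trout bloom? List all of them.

Direct effects: the benthic zooplankton displacement.
2 steps out: the coastal algae collapse, the mayfly recruitment failure.
3 steps out: the benthic otter range expansion, the mayfly population surge.
Not reachable from it: the seasonal sedge range expansion, the zooplankton bloom, the mussel die-off, the heron recruitment failure, the planktonic frog range expansion.

the benthic otter range expansion, the benthic zooplankton displacement, the coastal algae collapse, the mayfly population surge, the mayfly recruitment failure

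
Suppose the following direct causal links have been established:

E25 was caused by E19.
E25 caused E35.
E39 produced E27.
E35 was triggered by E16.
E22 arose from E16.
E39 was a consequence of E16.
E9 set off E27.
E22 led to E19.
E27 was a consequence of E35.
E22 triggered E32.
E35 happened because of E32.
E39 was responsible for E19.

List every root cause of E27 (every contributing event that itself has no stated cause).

Tracing upstream from E27: E27 ← E39 ← E16.
A separate upstream branch: E27 ← E9.
Each of those chain origins has no stated cause.

E16, E9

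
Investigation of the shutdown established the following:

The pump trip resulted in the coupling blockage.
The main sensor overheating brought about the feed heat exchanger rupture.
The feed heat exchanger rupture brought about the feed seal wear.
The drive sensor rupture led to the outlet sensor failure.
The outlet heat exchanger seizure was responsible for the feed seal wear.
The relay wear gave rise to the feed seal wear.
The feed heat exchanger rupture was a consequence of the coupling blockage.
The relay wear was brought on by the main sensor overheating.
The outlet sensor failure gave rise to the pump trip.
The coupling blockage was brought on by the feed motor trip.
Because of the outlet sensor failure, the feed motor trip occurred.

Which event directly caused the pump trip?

Upstream contributors include the drive sensor rupture, but only the outlet sensor failure feeds directly into the pump trip.

the outlet sensor failure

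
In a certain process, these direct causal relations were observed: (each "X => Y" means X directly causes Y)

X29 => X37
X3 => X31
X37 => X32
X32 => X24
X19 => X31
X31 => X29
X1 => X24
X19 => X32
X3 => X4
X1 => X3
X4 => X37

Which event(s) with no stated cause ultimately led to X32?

X1, X19

Tracing upstream from X32: X32 ← X37 ← X4 ← X3 ← X1.
A separate upstream branch: X32 ← X19.
Each of those chain origins has no stated cause.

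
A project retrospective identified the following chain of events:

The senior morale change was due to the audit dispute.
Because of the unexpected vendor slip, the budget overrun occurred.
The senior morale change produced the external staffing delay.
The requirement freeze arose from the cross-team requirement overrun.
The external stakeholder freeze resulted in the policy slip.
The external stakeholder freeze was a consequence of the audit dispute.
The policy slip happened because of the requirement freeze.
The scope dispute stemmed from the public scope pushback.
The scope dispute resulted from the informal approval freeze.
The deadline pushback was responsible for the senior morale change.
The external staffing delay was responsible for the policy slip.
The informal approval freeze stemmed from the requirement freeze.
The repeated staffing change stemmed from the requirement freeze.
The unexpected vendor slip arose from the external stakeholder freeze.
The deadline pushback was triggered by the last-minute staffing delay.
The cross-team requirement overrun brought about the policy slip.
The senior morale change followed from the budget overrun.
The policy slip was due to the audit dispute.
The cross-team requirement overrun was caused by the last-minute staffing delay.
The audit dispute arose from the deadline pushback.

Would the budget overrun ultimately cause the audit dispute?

The budget overrun leads to the senior morale change, the external staffing delay, the policy slip; the audit dispute is not among them.

No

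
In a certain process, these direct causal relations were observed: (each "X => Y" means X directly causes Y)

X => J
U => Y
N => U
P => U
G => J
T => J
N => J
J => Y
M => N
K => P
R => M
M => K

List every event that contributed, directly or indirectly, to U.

K, M, N, P, R

Immediate causes of U: N, P.
Further upstream: R, M, K.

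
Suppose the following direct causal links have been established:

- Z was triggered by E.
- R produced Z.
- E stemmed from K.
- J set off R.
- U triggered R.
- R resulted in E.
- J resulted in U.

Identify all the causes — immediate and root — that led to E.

Immediate causes of E: R, K.
Further upstream: J, U.

J, K, R, U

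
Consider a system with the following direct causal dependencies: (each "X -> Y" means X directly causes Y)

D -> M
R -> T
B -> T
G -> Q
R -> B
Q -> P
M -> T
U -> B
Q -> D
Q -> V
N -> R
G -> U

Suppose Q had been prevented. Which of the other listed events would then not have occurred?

Downstream of Q: P, D, M, T, V.
Of those, still caused via another path: T.
The remainder have no surviving cause.

D, M, P, V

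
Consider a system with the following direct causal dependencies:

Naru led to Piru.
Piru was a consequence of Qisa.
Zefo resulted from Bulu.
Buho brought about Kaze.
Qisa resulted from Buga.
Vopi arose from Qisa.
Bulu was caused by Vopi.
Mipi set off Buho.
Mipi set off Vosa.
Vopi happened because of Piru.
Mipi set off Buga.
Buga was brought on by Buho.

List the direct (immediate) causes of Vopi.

Upstream contributors include Mipi, Naru, Buho, Buga, but only Piru, Qisa feed directly into Vopi.

Piru, Qisa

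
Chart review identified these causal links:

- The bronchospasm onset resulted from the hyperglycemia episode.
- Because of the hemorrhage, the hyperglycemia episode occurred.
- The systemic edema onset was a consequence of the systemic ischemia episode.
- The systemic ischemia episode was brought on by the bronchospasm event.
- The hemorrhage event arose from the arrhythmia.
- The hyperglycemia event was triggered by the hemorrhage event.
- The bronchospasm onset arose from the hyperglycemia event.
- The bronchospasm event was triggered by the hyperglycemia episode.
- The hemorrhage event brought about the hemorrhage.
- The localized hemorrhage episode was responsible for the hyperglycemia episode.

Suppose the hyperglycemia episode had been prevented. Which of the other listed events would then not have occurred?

Downstream of the hyperglycemia episode: the bronchospasm event, the systemic ischemia episode, the bronchospasm onset, the systemic edema onset.
Of those, still caused via another path: the bronchospasm onset.
The remainder have no surviving cause.

the bronchospasm event, the systemic edema onset, the systemic ischemia episode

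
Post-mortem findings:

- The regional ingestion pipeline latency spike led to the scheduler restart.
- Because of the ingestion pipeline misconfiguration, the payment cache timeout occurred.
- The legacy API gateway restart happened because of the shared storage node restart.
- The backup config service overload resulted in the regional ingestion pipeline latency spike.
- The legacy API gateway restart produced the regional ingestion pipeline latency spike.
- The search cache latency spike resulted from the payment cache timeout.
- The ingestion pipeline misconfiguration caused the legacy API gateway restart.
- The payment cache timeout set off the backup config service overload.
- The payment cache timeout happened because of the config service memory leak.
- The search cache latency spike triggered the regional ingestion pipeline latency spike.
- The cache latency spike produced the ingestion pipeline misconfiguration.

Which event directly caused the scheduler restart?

Upstream contributors include the config service memory leak, the shared storage node restart, the cache latency spike, the ingestion pipeline misconfiguration, the payment cache timeout, the backup config service overload, the legacy API gateway restart, the search cache latency spike, but only the regional ingestion pipeline latency spike feeds directly into the scheduler restart.

the regional ingestion pipeline latency spike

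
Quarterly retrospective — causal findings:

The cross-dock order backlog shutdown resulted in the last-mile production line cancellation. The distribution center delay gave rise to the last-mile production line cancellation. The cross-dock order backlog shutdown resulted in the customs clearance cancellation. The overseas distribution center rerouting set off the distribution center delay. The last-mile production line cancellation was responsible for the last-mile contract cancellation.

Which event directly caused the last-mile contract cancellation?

the last-mile production line cancellation

Upstream contributors include the cross-dock order backlog shutdown, the overseas distribution center rerouting, the distribution center delay, but only the last-mile production line cancellation feeds directly into the last-mile contract cancellation.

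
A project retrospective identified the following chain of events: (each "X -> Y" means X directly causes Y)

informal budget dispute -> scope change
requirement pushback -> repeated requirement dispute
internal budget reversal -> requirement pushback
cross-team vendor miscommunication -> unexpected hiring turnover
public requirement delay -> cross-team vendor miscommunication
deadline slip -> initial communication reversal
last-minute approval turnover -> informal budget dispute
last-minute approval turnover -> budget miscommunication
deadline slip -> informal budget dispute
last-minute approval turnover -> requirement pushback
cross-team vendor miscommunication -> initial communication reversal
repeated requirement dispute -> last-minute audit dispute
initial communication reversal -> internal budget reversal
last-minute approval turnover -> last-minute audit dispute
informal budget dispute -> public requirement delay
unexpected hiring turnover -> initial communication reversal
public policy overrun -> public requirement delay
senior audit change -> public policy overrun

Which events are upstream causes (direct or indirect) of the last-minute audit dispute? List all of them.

Immediate causes of the last-minute audit dispute: the last-minute approval turnover, the repeated requirement dispute.
Further upstream: the senior audit change, the deadline slip, the public policy overrun, the informal budget dispute, the public requirement delay, the cross-team vendor miscommunication, the unexpected hiring turnover, the initial communication reversal, the internal budget reversal, the requirement pushback.

the cross-team vendor miscommunication, the deadline slip, the informal budget dispute, the initial communication reversal, the internal budget reversal, the last-minute approval turnover, the public policy overrun, the public requirement delay, the repeated requirement dispute, the requirement pushback, the senior audit change, the unexpected hiring turnover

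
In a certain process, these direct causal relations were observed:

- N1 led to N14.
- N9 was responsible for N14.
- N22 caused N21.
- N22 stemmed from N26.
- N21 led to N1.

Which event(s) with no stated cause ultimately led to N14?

Tracing upstream from N14: N14 ← N1 ← N21 ← N22 ← N26.
A separate upstream branch: N14 ← N9.
Each of those chain origins has no stated cause.

N26, N9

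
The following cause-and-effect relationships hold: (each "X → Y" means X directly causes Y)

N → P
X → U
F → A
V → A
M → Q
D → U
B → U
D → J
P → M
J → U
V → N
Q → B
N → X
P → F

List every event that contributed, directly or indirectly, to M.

Immediate cause of M: P.
Further upstream: V, N.

N, P, V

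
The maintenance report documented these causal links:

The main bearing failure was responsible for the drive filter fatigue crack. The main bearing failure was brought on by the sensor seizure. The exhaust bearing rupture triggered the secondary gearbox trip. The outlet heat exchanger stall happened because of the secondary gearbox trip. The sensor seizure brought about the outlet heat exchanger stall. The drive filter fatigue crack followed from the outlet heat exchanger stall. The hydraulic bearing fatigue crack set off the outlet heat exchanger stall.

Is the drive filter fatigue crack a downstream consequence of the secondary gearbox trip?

Yes

There is a causal chain: the secondary gearbox trip → the outlet heat exchanger stall → the drive filter fatigue crack.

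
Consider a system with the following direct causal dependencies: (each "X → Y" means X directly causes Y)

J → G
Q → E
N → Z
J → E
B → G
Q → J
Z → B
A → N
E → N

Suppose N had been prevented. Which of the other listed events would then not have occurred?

Downstream of N: Z, B, G.
Of those, still caused via another path: G.
The remainder have no surviving cause.

B, Z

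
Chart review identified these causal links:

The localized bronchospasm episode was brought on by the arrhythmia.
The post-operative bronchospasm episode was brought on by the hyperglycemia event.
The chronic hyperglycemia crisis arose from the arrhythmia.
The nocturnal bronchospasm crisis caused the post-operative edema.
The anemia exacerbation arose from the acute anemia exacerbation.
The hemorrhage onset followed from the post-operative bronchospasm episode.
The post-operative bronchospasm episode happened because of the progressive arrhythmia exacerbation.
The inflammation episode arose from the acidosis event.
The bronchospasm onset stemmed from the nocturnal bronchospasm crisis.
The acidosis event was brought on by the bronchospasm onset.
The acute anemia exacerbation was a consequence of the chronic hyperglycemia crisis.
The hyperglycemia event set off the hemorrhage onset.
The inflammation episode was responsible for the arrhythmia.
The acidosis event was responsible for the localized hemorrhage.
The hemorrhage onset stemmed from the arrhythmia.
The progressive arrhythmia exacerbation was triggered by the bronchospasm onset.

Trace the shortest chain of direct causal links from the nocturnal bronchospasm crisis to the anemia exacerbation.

the nocturnal bronchospasm crisis → the bronchospasm onset
the bronchospasm onset → the acidosis event
the acidosis event → the inflammation episode
the inflammation episode → the arrhythmia
the arrhythmia → the chronic hyperglycemia crisis
the chronic hyperglycemia crisis → the acute anemia exacerbation
the acute anemia exacerbation → the anemia exacerbation
Length: 7 steps.

the nocturnal bronchospasm crisis → the bronchospasm onset → the acidosis event → the inflammation episode → the arrhythmia → the chronic hyperglycemia crisis → the acute anemia exacerbation → the anemia exacerbation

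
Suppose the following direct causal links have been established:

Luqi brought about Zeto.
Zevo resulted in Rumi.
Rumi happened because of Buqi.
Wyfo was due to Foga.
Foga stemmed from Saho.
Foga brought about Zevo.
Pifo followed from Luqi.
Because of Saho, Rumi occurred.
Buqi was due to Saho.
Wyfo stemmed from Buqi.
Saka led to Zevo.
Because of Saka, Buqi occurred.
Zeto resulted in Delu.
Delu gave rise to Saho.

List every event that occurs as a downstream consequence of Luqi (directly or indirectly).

Direct effects: Pifo, Zeto.
2 steps out: Delu.
3 steps out: Saho.
4 steps out: Foga, Buqi, Rumi.
5 steps out: Zevo, Wyfo.
Not reachable from it: Saka.

Buqi, Delu, Foga, Pifo, Rumi, Saho, Wyfo, Zeto, Zevo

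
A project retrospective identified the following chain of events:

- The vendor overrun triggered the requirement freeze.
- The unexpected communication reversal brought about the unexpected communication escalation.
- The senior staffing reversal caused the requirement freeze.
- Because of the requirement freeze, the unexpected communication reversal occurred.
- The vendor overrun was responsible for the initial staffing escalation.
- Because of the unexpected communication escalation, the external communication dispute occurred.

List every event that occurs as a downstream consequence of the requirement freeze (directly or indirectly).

Direct effects: the unexpected communication reversal.
2 steps out: the unexpected communication escalation.
3 steps out: the external communication dispute.
Not reachable from it: the vendor overrun, the initial staffing escalation, the senior staffing reversal.

the external communication dispute, the unexpected communication escalation, the unexpected communication reversal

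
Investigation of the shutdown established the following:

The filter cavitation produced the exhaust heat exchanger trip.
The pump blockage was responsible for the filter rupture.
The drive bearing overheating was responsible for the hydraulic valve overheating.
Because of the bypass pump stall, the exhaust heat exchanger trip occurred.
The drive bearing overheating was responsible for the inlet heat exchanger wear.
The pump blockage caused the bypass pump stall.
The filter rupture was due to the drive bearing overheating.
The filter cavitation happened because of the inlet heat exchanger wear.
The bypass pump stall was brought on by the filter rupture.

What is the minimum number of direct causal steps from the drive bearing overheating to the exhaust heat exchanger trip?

3

Shortest chain: the drive bearing overheating → the inlet heat exchanger wear → the filter cavitation → the exhaust heat exchanger trip.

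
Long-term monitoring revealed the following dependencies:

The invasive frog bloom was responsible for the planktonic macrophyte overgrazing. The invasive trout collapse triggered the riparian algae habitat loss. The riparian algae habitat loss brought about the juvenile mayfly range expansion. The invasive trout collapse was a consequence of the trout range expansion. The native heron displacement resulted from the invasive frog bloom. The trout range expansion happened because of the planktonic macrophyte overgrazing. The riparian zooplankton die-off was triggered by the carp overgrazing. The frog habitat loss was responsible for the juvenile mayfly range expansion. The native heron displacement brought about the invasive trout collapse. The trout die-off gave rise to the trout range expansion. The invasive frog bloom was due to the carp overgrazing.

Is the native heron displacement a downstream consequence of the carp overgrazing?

Yes

There is a causal chain: the carp overgrazing → the invasive frog bloom → the native heron displacement.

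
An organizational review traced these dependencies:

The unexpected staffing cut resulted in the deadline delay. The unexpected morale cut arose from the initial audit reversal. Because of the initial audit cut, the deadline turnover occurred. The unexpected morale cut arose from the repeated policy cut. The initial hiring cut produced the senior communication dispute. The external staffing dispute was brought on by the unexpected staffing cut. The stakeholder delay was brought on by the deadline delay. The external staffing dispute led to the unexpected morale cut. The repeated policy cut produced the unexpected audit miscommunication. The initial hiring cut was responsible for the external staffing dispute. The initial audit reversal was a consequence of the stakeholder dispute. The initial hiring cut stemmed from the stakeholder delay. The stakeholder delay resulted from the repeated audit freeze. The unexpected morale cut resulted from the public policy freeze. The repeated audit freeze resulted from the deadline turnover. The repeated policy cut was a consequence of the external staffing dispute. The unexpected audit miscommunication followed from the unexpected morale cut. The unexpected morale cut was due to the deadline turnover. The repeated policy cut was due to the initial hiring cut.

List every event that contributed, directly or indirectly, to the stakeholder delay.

the deadline delay, the deadline turnover, the initial audit cut, the repeated audit freeze, the unexpected staffing cut

Immediate causes of the stakeholder delay: the repeated audit freeze, the deadline delay.
Further upstream: the unexpected staffing cut, the initial audit cut, the deadline turnover.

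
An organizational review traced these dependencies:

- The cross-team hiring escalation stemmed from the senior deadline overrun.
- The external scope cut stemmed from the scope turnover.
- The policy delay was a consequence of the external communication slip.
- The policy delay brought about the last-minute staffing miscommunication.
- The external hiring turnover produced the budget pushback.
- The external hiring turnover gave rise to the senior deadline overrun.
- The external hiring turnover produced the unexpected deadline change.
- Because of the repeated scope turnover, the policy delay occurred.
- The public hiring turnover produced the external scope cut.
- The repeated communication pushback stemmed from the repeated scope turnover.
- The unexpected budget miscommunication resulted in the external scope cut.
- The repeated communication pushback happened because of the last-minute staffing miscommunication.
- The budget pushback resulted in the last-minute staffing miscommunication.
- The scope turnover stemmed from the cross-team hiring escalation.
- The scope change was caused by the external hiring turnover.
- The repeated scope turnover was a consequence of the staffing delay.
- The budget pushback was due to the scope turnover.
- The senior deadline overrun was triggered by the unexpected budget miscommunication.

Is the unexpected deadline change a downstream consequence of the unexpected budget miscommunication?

No

The unexpected budget miscommunication leads to the senior deadline overrun, the cross-team hiring escalation, the scope turnover, the external scope cut, the budget pushback, the last-minute staffing miscommunication, the repeated communication pushback; the unexpected deadline change is not among them.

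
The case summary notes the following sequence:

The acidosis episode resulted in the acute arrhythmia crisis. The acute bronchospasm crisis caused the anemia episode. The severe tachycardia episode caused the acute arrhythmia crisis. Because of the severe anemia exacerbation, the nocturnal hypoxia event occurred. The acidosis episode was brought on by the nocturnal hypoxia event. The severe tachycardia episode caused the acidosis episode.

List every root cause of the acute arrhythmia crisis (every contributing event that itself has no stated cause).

Tracing upstream from the acute arrhythmia crisis: the acute arrhythmia crisis ← the acidosis episode ← the nocturnal hypoxia event ← the severe anemia exacerbation.
A separate upstream branch: the acute arrhythmia crisis ← the severe tachycardia episode.
Each of those chain origins has no stated cause.

the severe anemia exacerbation, the severe tachycardia episode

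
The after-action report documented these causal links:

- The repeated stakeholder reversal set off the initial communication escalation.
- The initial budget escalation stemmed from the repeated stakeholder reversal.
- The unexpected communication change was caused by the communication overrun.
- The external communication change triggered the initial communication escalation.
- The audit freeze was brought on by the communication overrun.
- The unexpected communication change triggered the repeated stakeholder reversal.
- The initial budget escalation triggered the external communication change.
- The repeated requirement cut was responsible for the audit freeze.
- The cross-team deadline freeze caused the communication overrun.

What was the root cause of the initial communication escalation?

the cross-team deadline freeze

Tracing upstream from the initial communication escalation: the initial communication escalation ← the repeated stakeholder reversal ← the unexpected communication change ← the communication overrun ← the cross-team deadline freeze.
The cross-team deadline freeze has no stated cause, so it is the root.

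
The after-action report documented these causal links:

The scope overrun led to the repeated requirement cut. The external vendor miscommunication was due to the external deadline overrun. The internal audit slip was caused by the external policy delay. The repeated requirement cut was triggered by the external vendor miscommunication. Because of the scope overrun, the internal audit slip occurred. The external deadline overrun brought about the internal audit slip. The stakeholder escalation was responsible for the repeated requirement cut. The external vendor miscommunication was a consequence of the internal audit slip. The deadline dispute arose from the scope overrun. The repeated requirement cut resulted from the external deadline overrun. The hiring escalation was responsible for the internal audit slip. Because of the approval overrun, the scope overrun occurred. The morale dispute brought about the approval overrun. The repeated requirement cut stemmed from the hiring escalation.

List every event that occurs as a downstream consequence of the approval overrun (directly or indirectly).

Direct effects: the scope overrun.
2 steps out: the deadline dispute, the internal audit slip, the repeated requirement cut.
3 steps out: the external vendor miscommunication.
Not reachable from it: the morale dispute, the external policy delay, the stakeholder escalation, the external deadline overrun, the hiring escalation.

the deadline dispute, the external vendor miscommunication, the internal audit slip, the repeated requirement cut, the scope overrun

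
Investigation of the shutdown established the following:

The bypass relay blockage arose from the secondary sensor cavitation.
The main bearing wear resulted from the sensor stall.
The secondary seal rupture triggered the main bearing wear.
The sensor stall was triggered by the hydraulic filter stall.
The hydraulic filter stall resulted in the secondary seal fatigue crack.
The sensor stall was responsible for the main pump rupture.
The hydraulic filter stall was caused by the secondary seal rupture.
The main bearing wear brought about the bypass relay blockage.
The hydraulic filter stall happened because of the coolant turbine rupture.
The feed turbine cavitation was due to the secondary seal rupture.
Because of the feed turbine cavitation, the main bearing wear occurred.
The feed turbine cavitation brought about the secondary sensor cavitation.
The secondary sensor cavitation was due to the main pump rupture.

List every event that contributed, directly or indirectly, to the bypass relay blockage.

the coolant turbine rupture, the feed turbine cavitation, the hydraulic filter stall, the main bearing wear, the main pump rupture, the secondary seal rupture, the secondary sensor cavitation, the sensor stall

Immediate causes of the bypass relay blockage: the secondary sensor cavitation, the main bearing wear.
Further upstream: the secondary seal rupture, the hydraulic filter stall, the feed turbine cavitation, the sensor stall, the main pump rupture, the coolant turbine rupture.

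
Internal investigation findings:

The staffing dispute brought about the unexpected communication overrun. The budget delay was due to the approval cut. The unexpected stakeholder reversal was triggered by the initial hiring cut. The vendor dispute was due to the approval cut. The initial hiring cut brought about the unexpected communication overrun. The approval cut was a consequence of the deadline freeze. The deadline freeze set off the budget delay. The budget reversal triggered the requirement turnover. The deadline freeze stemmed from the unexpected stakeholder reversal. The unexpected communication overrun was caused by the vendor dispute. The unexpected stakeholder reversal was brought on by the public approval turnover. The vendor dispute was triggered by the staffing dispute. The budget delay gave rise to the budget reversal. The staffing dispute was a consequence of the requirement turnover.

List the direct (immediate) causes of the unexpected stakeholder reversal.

the initial hiring cut, the public approval turnover

the initial hiring cut, the public approval turnover → the unexpected stakeholder reversal with nothing further upstream stated.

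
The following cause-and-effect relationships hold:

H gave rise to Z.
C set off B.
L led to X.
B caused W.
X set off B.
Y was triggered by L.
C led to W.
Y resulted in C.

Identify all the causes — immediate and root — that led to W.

Immediate causes of W: C, B.
Further upstream: L, X, Y.

B, C, L, X, Y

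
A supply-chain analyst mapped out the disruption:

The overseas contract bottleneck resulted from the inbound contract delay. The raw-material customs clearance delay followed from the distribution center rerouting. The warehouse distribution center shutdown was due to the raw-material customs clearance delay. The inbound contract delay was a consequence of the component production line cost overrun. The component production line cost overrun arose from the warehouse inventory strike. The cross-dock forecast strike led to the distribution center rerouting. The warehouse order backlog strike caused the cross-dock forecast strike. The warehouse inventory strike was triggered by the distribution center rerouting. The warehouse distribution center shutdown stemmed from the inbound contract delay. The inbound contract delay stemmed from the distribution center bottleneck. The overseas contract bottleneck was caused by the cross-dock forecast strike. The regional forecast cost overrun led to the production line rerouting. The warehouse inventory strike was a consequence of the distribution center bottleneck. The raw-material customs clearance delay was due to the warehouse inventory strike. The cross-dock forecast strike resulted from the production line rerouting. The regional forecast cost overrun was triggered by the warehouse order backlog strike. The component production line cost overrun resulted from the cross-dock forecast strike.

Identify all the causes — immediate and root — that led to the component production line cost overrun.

Immediate causes of the component production line cost overrun: the cross-dock forecast strike, the warehouse inventory strike.
Further upstream: the distribution center bottleneck, the warehouse order backlog strike, the regional forecast cost overrun, the production line rerouting, the distribution center rerouting.

the cross-dock forecast strike, the distribution center bottleneck, the distribution center rerouting, the production line rerouting, the regional forecast cost overrun, the warehouse inventory strike, the warehouse order backlog strike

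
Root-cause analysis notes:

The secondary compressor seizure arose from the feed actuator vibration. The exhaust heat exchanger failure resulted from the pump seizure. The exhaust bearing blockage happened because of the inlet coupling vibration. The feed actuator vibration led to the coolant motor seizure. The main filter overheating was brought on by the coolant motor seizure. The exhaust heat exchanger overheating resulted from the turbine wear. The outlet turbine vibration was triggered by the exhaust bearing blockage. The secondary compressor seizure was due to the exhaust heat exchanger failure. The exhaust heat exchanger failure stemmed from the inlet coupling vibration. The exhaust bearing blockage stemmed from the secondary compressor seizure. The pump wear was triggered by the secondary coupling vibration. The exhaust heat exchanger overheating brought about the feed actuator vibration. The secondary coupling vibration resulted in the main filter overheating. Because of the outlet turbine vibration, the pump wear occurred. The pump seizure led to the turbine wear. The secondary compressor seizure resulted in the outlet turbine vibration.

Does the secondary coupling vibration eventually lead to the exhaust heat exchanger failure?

No

The secondary coupling vibration leads to the pump wear, the main filter overheating; the exhaust heat exchanger failure is not among them.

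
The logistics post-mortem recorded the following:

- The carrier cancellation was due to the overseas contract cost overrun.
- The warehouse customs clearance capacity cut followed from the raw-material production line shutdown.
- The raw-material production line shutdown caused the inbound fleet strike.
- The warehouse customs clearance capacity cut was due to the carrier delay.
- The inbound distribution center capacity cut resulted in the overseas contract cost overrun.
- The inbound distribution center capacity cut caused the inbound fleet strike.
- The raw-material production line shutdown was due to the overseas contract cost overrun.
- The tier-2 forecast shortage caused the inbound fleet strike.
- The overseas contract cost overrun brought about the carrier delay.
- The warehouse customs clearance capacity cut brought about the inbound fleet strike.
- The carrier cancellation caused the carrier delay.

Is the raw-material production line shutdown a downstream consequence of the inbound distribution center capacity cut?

Yes

There is a causal chain: the inbound distribution center capacity cut → the overseas contract cost overrun → the raw-material production line shutdown.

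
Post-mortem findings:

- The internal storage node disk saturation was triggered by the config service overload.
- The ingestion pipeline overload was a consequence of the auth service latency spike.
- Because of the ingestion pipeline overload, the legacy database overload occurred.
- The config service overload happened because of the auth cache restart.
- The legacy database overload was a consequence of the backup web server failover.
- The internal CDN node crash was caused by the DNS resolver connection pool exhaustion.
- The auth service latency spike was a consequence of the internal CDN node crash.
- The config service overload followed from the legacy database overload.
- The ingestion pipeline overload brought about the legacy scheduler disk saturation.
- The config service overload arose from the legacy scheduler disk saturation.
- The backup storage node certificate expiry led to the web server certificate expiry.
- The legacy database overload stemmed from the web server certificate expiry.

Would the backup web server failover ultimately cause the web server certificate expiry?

The backup web server failover leads to the legacy database overload, the config service overload, the internal storage node disk saturation; the web server certificate expiry is not among them.

No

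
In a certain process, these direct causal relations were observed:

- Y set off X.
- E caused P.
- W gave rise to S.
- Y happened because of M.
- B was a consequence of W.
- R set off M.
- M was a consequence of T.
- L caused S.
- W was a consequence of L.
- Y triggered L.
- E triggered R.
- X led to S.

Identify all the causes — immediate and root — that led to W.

E, L, M, R, T, Y

Immediate cause of W: L.
Further upstream: E, T, R, M, Y.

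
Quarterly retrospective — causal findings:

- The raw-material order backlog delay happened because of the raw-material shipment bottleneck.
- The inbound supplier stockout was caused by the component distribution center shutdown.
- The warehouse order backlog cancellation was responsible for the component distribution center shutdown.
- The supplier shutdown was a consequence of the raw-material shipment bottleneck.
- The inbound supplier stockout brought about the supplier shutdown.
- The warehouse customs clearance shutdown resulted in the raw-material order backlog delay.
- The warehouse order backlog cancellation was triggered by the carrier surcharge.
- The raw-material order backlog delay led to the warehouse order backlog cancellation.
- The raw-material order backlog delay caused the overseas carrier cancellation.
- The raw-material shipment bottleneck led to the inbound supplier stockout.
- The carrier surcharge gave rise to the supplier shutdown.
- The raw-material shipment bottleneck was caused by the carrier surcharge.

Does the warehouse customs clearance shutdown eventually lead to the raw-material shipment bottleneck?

No

The warehouse customs clearance shutdown leads to the raw-material order backlog delay, the warehouse order backlog cancellation, the component distribution center shutdown, the overseas carrier cancellation, the inbound supplier stockout, the supplier shutdown; the raw-material shipment bottleneck is not among them.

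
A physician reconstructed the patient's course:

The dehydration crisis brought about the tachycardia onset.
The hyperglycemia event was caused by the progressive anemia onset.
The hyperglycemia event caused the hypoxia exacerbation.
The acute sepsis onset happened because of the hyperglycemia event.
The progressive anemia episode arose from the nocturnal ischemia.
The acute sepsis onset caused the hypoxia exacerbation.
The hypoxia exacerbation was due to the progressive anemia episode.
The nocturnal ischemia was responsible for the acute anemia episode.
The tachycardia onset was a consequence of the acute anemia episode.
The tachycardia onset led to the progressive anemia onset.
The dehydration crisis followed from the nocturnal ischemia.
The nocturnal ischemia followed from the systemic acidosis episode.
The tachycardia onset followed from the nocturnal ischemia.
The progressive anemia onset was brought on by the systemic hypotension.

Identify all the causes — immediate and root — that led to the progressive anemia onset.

the acute anemia episode, the dehydration crisis, the nocturnal ischemia, the systemic acidosis episode, the systemic hypotension, the tachycardia onset

Immediate causes of the progressive anemia onset: the tachycardia onset, the systemic hypotension.
Further upstream: the systemic acidosis episode, the nocturnal ischemia, the acute anemia episode, the dehydration crisis.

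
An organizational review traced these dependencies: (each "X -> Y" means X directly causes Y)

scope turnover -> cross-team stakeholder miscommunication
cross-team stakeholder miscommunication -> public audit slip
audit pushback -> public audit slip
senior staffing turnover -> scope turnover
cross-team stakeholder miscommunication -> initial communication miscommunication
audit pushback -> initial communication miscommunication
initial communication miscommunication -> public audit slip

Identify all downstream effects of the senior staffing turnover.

Direct effects: the scope turnover.
2 steps out: the cross-team stakeholder miscommunication.
3 steps out: the initial communication miscommunication, the public audit slip.
Not reachable from it: the audit pushback.

the cross-team stakeholder miscommunication, the initial communication miscommunication, the public audit slip, the scope turnover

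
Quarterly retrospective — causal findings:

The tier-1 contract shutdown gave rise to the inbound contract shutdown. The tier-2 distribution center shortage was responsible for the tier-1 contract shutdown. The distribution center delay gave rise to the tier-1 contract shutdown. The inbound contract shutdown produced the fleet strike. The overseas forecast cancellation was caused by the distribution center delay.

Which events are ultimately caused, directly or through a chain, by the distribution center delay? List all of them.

Direct effects: the overseas forecast cancellation, the tier-1 contract shutdown.
2 steps out: the inbound contract shutdown.
3 steps out: the fleet strike.
Not reachable from it: the tier-2 distribution center shortage.

the fleet strike, the inbound contract shutdown, the overseas forecast cancellation, the tier-1 contract shutdown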